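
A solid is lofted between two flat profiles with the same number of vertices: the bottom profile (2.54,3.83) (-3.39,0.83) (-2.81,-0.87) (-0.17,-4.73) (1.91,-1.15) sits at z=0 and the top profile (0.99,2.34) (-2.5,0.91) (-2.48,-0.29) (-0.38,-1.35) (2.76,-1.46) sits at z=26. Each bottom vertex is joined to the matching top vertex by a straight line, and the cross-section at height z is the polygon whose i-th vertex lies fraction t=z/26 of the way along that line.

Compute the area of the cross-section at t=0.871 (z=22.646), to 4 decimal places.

Cross-section at t=0.871: each vertex is (1-t)·p0[i] + t·p1[i].
  v1: (1-0.871)·(2.54,3.83) + 0.871·(0.99,2.34) = (1.1900,2.5322)
  v2: (1-0.871)·(-3.39,0.83) + 0.871·(-2.5,0.91) = (-2.6148,0.8997)
  v3: (1-0.871)·(-2.81,-0.87) + 0.871·(-2.48,-0.29) = (-2.5226,-0.3648)
  v4: (1-0.871)·(-0.17,-4.73) + 0.871·(-0.38,-1.35) = (-0.3529,-1.7860)
  v5: (1-0.871)·(1.91,-1.15) + 0.871·(2.76,-1.46) = (2.6503,-1.4200)
Shoelace sum Σ(x_i·y_{i+1} − x_{i+1}·y_i):
  i=1: 1.1900·0.8997 − -2.6148·2.5322 = +7.6918 (running +7.6918)
  i=2: -2.6148·-0.3648 − -2.5226·0.8997 = +3.2234 (running +10.9153)
  i=3: -2.5226·-1.7860 − -0.3529·-0.3648 = +4.3766 (running +15.2919)
  i=4: -0.3529·-1.4200 − 2.6503·-1.7860 = +5.2347 (running +20.5266)
  i=5: 2.6503·2.5322 − 1.1900·-1.4200 = +8.4010 (running +28.9276)
Area = |Σ|/2 = |28.9276|/2 = 14.4638

Area at t=0.871: 14.4638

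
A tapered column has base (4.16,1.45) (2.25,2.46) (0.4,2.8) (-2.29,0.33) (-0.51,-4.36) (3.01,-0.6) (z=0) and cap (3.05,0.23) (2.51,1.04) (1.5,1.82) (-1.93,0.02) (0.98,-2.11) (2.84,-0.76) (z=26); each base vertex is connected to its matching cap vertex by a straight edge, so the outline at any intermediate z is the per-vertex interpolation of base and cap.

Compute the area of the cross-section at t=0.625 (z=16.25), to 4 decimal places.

Cross-section at t=0.625: each vertex is (1-t)·p0[i] + t·p1[i].
  v1: (1-0.625)·(4.16,1.45) + 0.625·(3.05,0.23) = (3.4663,0.6875)
  v2: (1-0.625)·(2.25,2.46) + 0.625·(2.51,1.04) = (2.4125,1.5725)
  v3: (1-0.625)·(0.4,2.8) + 0.625·(1.5,1.82) = (1.0875,2.1875)
  v4: (1-0.625)·(-2.29,0.33) + 0.625·(-1.93,0.02) = (-2.0650,0.1363)
  v5: (1-0.625)·(-0.51,-4.36) + 0.625·(0.98,-2.11) = (0.4213,-2.9538)
  v6: (1-0.625)·(3.01,-0.6) + 0.625·(2.84,-0.76) = (2.9037,-0.7000)
Shoelace sum Σ(x_i·y_{i+1} − x_{i+1}·y_i):
  i=1: 3.4663·1.5725 − 2.4125·0.6875 = +3.7921 (running +3.7921)
  i=2: 2.4125·2.1875 − 1.0875·1.5725 = +3.5672 (running +7.3593)
  i=3: 1.0875·0.1363 − -2.0650·2.1875 = +4.6654 (running +12.0247)
  i=4: -2.0650·-2.9538 − 0.4213·0.1363 = +6.0421 (running +18.0668)
  i=5: 0.4213·-0.7000 − 2.9037·-2.9538 = +8.2821 (running +26.3489)
  i=6: 2.9037·0.6875 − 3.4663·-0.7000 = +4.4227 (running +30.7716)
Area = |Σ|/2 = |30.7716|/2 = 15.3858

Area at t=0.625: 15.3858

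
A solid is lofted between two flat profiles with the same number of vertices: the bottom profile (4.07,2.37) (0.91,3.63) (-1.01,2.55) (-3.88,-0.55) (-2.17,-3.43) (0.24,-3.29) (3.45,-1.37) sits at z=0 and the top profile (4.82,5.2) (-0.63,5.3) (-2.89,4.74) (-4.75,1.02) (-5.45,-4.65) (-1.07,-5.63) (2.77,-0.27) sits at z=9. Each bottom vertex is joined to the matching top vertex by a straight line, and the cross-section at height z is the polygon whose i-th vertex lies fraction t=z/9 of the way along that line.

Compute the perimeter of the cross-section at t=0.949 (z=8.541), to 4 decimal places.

Perimeter at t=0.949: 33.9097

Cross-section at t=0.949: each vertex is (1-t)·p0[i] + t·p1[i].
  v1: (1-0.949)·(4.07,2.37) + 0.949·(4.82,5.2) = (4.7818,5.0557)
  v2: (1-0.949)·(0.91,3.63) + 0.949·(-0.63,5.3) = (-0.5515,5.2148)
  v3: (1-0.949)·(-1.01,2.55) + 0.949·(-2.89,4.74) = (-2.7941,4.6283)
  v4: (1-0.949)·(-3.88,-0.55) + 0.949·(-4.75,1.02) = (-4.7056,0.9399)
  v5: (1-0.949)·(-2.17,-3.43) + 0.949·(-5.45,-4.65) = (-5.2827,-4.5878)
  v6: (1-0.949)·(0.24,-3.29) + 0.949·(-1.07,-5.63) = (-1.0032,-5.5107)
  v7: (1-0.949)·(3.45,-1.37) + 0.949·(2.77,-0.27) = (2.8047,-0.3261)
Perimeter = Σ |v_{i+1} − v_i|:
  edge 1→2: √(-5.3332² + 0.1592²) = 5.3356 (running 5.3356)
  edge 2→3: √(-2.2427² + -0.5865²) = 2.3181 (running 7.6537)
  edge 3→4: √(-1.9115² + -3.6884²) = 4.1543 (running 11.8079)
  edge 4→5: √(-0.5771² + -5.5277²) = 5.5578 (running 17.3657)
  edge 5→6: √(4.2795² + -0.9229²) = 4.3779 (running 21.7436)
  edge 6→7: √(3.8079² + 5.1846²) = 6.4327 (running 28.1763)
  edge 7→1: √(1.9771² + 5.3818²) = 5.7334 (running 33.9097)
Perimeter = 33.9097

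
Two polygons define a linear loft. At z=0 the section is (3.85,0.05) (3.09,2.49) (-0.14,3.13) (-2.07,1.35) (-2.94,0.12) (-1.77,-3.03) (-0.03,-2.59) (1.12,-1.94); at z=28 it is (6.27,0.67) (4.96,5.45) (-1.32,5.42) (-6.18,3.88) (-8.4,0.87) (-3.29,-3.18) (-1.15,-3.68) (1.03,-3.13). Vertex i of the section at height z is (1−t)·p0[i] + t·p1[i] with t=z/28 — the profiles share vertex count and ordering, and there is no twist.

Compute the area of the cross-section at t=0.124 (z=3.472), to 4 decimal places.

Area at t=0.124: 32.9189

Cross-section at t=0.124: each vertex is (1-t)·p0[i] + t·p1[i].
  v1: (1-0.124)·(3.85,0.05) + 0.124·(6.27,0.67) = (4.1501,0.1269)
  v2: (1-0.124)·(3.09,2.49) + 0.124·(4.96,5.45) = (3.3219,2.8570)
  v3: (1-0.124)·(-0.14,3.13) + 0.124·(-1.32,5.42) = (-0.2863,3.4140)
  v4: (1-0.124)·(-2.07,1.35) + 0.124·(-6.18,3.88) = (-2.5796,1.6637)
  v5: (1-0.124)·(-2.94,0.12) + 0.124·(-8.4,0.87) = (-3.6170,0.2130)
  v6: (1-0.124)·(-1.77,-3.03) + 0.124·(-3.29,-3.18) = (-1.9585,-3.0486)
  v7: (1-0.124)·(-0.03,-2.59) + 0.124·(-1.15,-3.68) = (-0.1689,-2.7252)
  v8: (1-0.124)·(1.12,-1.94) + 0.124·(1.03,-3.13) = (1.1088,-2.0876)
Shoelace sum Σ(x_i·y_{i+1} − x_{i+1}·y_i):
  i=1: 4.1501·2.8570 − 3.3219·0.1269 = +11.4355 (running +11.4355)
  i=2: 3.3219·3.4140 − -0.2863·2.8570 = +12.1588 (running +23.5943)
  i=3: -0.2863·1.6637 − -2.5796·3.4140 = +8.3304 (running +31.9247)
  i=4: -2.5796·0.2130 − -3.6170·1.6637 = +5.4683 (running +37.3930)
  i=5: -3.6170·-3.0486 − -1.9585·0.2130 = +11.4441 (running +48.8370)
  i=6: -1.9585·-2.7252 − -0.1689·-3.0486 = +4.8223 (running +53.6594)
  i=7: -0.1689·-2.0876 − 1.1088·-2.7252 = +3.3743 (running +57.0337)
  i=8: 1.1088·0.1269 − 4.1501·-2.0876 = +8.8042 (running +65.8379)
Area = |Σ|/2 = |65.8379|/2 = 32.9189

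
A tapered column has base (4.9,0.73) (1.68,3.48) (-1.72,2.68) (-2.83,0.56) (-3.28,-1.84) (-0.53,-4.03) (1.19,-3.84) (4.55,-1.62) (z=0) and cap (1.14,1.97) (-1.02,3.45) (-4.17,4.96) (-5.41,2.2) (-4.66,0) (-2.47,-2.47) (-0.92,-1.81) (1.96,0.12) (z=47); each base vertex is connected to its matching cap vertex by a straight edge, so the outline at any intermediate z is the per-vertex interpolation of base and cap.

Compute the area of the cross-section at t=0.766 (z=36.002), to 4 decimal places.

Cross-section at t=0.766: each vertex is (1-t)·p0[i] + t·p1[i].
  v1: (1-0.766)·(4.9,0.73) + 0.766·(1.14,1.97) = (2.0198,1.6798)
  v2: (1-0.766)·(1.68,3.48) + 0.766·(-1.02,3.45) = (-0.3882,3.4570)
  v3: (1-0.766)·(-1.72,2.68) + 0.766·(-4.17,4.96) = (-3.5967,4.4265)
  v4: (1-0.766)·(-2.83,0.56) + 0.766·(-5.41,2.2) = (-4.8063,1.8162)
  v5: (1-0.766)·(-3.28,-1.84) + 0.766·(-4.66,0) = (-4.3371,-0.4306)
  v6: (1-0.766)·(-0.53,-4.03) + 0.766·(-2.47,-2.47) = (-2.0160,-2.8350)
  v7: (1-0.766)·(1.19,-3.84) + 0.766·(-0.92,-1.81) = (-0.4263,-2.2850)
  v8: (1-0.766)·(4.55,-1.62) + 0.766·(1.96,0.12) = (2.5661,-0.2872)
Shoelace sum Σ(x_i·y_{i+1} − x_{i+1}·y_i):
  i=1: 2.0198·3.4570 − -0.3882·1.6798 = +7.6347 (running +7.6347)
  i=2: -0.3882·4.4265 − -3.5967·3.4570 = +10.7155 (running +18.3502)
  i=3: -3.5967·1.8162 − -4.8063·4.4265 = +14.7424 (running +33.0927)
  i=4: -4.8063·-0.4306 − -4.3371·1.8162 = +9.9466 (running +43.0392)
  i=5: -4.3371·-2.8350 − -2.0160·-0.4306 = +11.4278 (running +54.4670)
  i=6: -2.0160·-2.2850 − -0.4263·-2.8350 = +3.3982 (running +57.8652)
  i=7: -0.4263·-0.2872 − 2.5661·-2.2850 = +5.9859 (running +63.8511)
  i=8: 2.5661·1.6798 − 2.0198·-0.2872 = +4.8906 (running +68.7417)
Area = |Σ|/2 = |68.7417|/2 = 34.3709

Area at t=0.766: 34.3709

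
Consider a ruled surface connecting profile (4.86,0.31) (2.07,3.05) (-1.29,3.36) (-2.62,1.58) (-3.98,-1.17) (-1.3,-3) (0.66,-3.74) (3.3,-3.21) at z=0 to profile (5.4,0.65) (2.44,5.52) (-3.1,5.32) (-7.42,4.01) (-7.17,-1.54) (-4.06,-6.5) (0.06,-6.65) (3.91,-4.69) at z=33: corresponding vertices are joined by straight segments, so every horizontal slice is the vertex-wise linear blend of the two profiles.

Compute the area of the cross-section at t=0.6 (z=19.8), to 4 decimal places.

Cross-section at t=0.6: each vertex is (1-t)·p0[i] + t·p1[i].
  v1: (1-0.6)·(4.86,0.31) + 0.6·(5.4,0.65) = (5.1840,0.5140)
  v2: (1-0.6)·(2.07,3.05) + 0.6·(2.44,5.52) = (2.2920,4.5320)
  v3: (1-0.6)·(-1.29,3.36) + 0.6·(-3.1,5.32) = (-2.3760,4.5360)
  v4: (1-0.6)·(-2.62,1.58) + 0.6·(-7.42,4.01) = (-5.5000,3.0380)
  v5: (1-0.6)·(-3.98,-1.17) + 0.6·(-7.17,-1.54) = (-5.8940,-1.3920)
  v6: (1-0.6)·(-1.3,-3) + 0.6·(-4.06,-6.5) = (-2.9560,-5.1000)
  v7: (1-0.6)·(0.66,-3.74) + 0.6·(0.06,-6.65) = (0.3000,-5.4860)
  v8: (1-0.6)·(3.3,-3.21) + 0.6·(3.91,-4.69) = (3.6660,-4.0980)
Shoelace sum Σ(x_i·y_{i+1} − x_{i+1}·y_i):
  i=1: 5.1840·4.5320 − 2.2920·0.5140 = +22.3158 (running +22.3158)
  i=2: 2.2920·4.5360 − -2.3760·4.5320 = +21.1645 (running +43.4803)
  i=3: -2.3760·3.0380 − -5.5000·4.5360 = +17.7297 (running +61.2101)
  i=4: -5.5000·-1.3920 − -5.8940·3.0380 = +25.5620 (running +86.7720)
  i=5: -5.8940·-5.1000 − -2.9560·-1.3920 = +25.9446 (running +112.7167)
  i=6: -2.9560·-5.4860 − 0.3000·-5.1000 = +17.7466 (running +130.4633)
  i=7: 0.3000·-4.0980 − 3.6660·-5.4860 = +18.8823 (running +149.3456)
  i=8: 3.6660·0.5140 − 5.1840·-4.0980 = +23.1284 (running +172.4739)
Area = |Σ|/2 = |172.4739|/2 = 86.2370

Area at t=0.6: 86.2370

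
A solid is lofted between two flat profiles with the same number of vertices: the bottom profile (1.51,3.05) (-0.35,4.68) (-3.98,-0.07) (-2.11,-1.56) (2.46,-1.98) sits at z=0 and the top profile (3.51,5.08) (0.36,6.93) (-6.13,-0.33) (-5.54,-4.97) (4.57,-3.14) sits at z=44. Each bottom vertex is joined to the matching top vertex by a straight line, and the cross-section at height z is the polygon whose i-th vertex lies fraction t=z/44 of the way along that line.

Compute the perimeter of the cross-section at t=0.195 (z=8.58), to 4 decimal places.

Perimeter at t=0.195: 23.4424

Cross-section at t=0.195: each vertex is (1-t)·p0[i] + t·p1[i].
  v1: (1-0.195)·(1.51,3.05) + 0.195·(3.51,5.08) = (1.9000,3.4458)
  v2: (1-0.195)·(-0.35,4.68) + 0.195·(0.36,6.93) = (-0.2115,5.1187)
  v3: (1-0.195)·(-3.98,-0.07) + 0.195·(-6.13,-0.33) = (-4.3992,-0.1207)
  v4: (1-0.195)·(-2.11,-1.56) + 0.195·(-5.54,-4.97) = (-2.7788,-2.2249)
  v5: (1-0.195)·(2.46,-1.98) + 0.195·(4.57,-3.14) = (2.8714,-2.2062)
Perimeter = Σ |v_{i+1} − v_i|:
  edge 1→2: √(-2.1115² + 1.6729²) = 2.6939 (running 2.6939)
  edge 2→3: √(-4.1877² + -5.2394²) = 6.7074 (running 9.4013)
  edge 3→4: √(1.6204² + -2.1042²) = 2.6559 (running 12.0571)
  edge 4→5: √(5.6503² + 0.0187²) = 5.6503 (running 17.7075)
  edge 5→1: √(-0.9714² + 5.6520²) = 5.7349 (running 23.4424)
Perimeter = 23.4424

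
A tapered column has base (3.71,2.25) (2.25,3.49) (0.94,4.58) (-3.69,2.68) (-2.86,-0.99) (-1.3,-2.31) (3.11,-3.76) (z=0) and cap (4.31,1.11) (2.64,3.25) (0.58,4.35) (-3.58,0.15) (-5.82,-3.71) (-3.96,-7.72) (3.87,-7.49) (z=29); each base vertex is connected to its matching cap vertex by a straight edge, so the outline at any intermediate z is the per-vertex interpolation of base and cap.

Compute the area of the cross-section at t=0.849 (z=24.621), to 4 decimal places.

Area at t=0.849: 80.2923

Cross-section at t=0.849: each vertex is (1-t)·p0[i] + t·p1[i].
  v1: (1-0.849)·(3.71,2.25) + 0.849·(4.31,1.11) = (4.2194,1.2821)
  v2: (1-0.849)·(2.25,3.49) + 0.849·(2.64,3.25) = (2.5811,3.2862)
  v3: (1-0.849)·(0.94,4.58) + 0.849·(0.58,4.35) = (0.6344,4.3847)
  v4: (1-0.849)·(-3.69,2.68) + 0.849·(-3.58,0.15) = (-3.5966,0.5320)
  v5: (1-0.849)·(-2.86,-0.99) + 0.849·(-5.82,-3.71) = (-5.3730,-3.2993)
  v6: (1-0.849)·(-1.3,-2.31) + 0.849·(-3.96,-7.72) = (-3.5583,-6.9031)
  v7: (1-0.849)·(3.11,-3.76) + 0.849·(3.87,-7.49) = (3.7552,-6.9268)
Shoelace sum Σ(x_i·y_{i+1} − x_{i+1}·y_i):
  i=1: 4.2194·3.2862 − 2.5811·1.2821 = +10.5566 (running +10.5566)
  i=2: 2.5811·4.3847 − 0.6344·3.2862 = +9.2328 (running +19.7894)
  i=3: 0.6344·0.5320 − -3.5966·4.3847 = +16.1077 (running +35.8971)
  i=4: -3.5966·-3.2993 − -5.3730·0.5320 = +14.7248 (running +50.6219)
  i=5: -5.3730·-6.9031 − -3.5583·-3.2993 = +25.3506 (running +75.9726)
  i=6: -3.5583·-6.9268 − 3.7552·-6.9031 = +50.5706 (running +126.5431)
  i=7: 3.7552·1.2821 − 4.2194·-6.9268 = +34.0416 (running +160.5847)
Area = |Σ|/2 = |160.5847|/2 = 80.2923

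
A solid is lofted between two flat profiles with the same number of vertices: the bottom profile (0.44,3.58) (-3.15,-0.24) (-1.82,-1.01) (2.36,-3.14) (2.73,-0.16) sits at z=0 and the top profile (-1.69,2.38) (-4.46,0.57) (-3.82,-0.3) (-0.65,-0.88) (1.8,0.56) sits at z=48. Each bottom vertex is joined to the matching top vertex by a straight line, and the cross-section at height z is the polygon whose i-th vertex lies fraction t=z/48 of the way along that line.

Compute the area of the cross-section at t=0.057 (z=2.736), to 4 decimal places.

Area at t=0.057: 19.5989

Cross-section at t=0.057: each vertex is (1-t)·p0[i] + t·p1[i].
  v1: (1-0.057)·(0.44,3.58) + 0.057·(-1.69,2.38) = (0.3186,3.5116)
  v2: (1-0.057)·(-3.15,-0.24) + 0.057·(-4.46,0.57) = (-3.2247,-0.1938)
  v3: (1-0.057)·(-1.82,-1.01) + 0.057·(-3.82,-0.3) = (-1.9340,-0.9695)
  v4: (1-0.057)·(2.36,-3.14) + 0.057·(-0.65,-0.88) = (2.1884,-3.0112)
  v5: (1-0.057)·(2.73,-0.16) + 0.057·(1.8,0.56) = (2.6770,-0.1190)
Shoelace sum Σ(x_i·y_{i+1} − x_{i+1}·y_i):
  i=1: 0.3186·-0.1938 − -3.2247·3.5116 = +11.2620 (running +11.2620)
  i=2: -3.2247·-0.9695 − -1.9340·-0.1938 = +2.7515 (running +14.0135)
  i=3: -1.9340·-3.0112 − 2.1884·-0.9695 = +7.9454 (running +21.9589)
  i=4: 2.1884·-0.1190 − 2.6770·-3.0112 = +7.8006 (running +29.7595)
  i=5: 2.6770·3.5116 − 0.3186·-0.1190 = +9.4384 (running +39.1979)
Area = |Σ|/2 = |39.1979|/2 = 19.5989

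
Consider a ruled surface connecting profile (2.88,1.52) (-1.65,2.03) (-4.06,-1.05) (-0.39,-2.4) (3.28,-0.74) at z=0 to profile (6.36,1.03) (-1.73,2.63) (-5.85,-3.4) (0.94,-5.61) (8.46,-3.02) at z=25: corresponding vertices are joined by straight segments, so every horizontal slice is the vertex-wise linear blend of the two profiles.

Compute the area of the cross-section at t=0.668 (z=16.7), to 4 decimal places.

Area at t=0.668: 53.2147

Cross-section at t=0.668: each vertex is (1-t)·p0[i] + t·p1[i].
  v1: (1-0.668)·(2.88,1.52) + 0.668·(6.36,1.03) = (5.2046,1.1927)
  v2: (1-0.668)·(-1.65,2.03) + 0.668·(-1.73,2.63) = (-1.7034,2.4308)
  v3: (1-0.668)·(-4.06,-1.05) + 0.668·(-5.85,-3.4) = (-5.2557,-2.6198)
  v4: (1-0.668)·(-0.39,-2.4) + 0.668·(0.94,-5.61) = (0.4984,-4.5443)
  v5: (1-0.668)·(3.28,-0.74) + 0.668·(8.46,-3.02) = (6.7402,-2.2630)
Shoelace sum Σ(x_i·y_{i+1} − x_{i+1}·y_i):
  i=1: 5.2046·2.4308 − -1.7034·1.1927 = +14.6831 (running +14.6831)
  i=2: -1.7034·-2.6198 − -5.2557·2.4308 = +17.2383 (running +31.9214)
  i=3: -5.2557·-4.5443 − 0.4984·-2.6198 = +25.1893 (running +57.1107)
  i=4: 0.4984·-2.2630 − 6.7402·-4.5443 = +29.5015 (running +86.6122)
  i=5: 6.7402·1.1927 − 5.2046·-2.2630 = +19.8173 (running +106.4295)
Area = |Σ|/2 = |106.4295|/2 = 53.2147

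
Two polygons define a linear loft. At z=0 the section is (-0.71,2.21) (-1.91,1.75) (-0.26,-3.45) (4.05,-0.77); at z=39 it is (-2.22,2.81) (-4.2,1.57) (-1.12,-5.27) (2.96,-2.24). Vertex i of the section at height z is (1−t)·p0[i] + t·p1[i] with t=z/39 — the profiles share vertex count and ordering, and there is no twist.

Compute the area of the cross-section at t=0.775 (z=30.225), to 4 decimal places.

Cross-section at t=0.775: each vertex is (1-t)·p0[i] + t·p1[i].
  v1: (1-0.775)·(-0.71,2.21) + 0.775·(-2.22,2.81) = (-1.8803,2.6750)
  v2: (1-0.775)·(-1.91,1.75) + 0.775·(-4.2,1.57) = (-3.6848,1.6105)
  v3: (1-0.775)·(-0.26,-3.45) + 0.775·(-1.12,-5.27) = (-0.9265,-4.8605)
  v4: (1-0.775)·(4.05,-0.77) + 0.775·(2.96,-2.24) = (3.2052,-1.9093)
Shoelace sum Σ(x_i·y_{i+1} − x_{i+1}·y_i):
  i=1: -1.8803·1.6105 − -3.6848·2.6750 = +6.8286 (running +6.8286)
  i=2: -3.6848·-4.8605 − -0.9265·1.6105 = +19.4019 (running +26.2304)
  i=3: -0.9265·-1.9093 − 3.2052·-4.8605 = +17.3480 (running +43.5785)
  i=4: 3.2052·2.6750 − -1.8803·-1.9093 = +4.9842 (running +48.5626)
Area = |Σ|/2 = |48.5626|/2 = 24.2813

Area at t=0.775: 24.2813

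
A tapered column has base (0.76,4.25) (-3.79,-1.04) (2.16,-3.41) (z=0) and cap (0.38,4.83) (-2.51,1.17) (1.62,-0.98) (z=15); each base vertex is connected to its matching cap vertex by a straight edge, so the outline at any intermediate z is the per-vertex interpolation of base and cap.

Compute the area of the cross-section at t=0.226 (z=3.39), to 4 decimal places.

Area at t=0.226: 18.4730

Cross-section at t=0.226: each vertex is (1-t)·p0[i] + t·p1[i].
  v1: (1-0.226)·(0.76,4.25) + 0.226·(0.38,4.83) = (0.6741,4.3811)
  v2: (1-0.226)·(-3.79,-1.04) + 0.226·(-2.51,1.17) = (-3.5007,-0.5405)
  v3: (1-0.226)·(2.16,-3.41) + 0.226·(1.62,-0.98) = (2.0380,-2.8608)
Shoelace sum Σ(x_i·y_{i+1} − x_{i+1}·y_i):
  i=1: 0.6741·-0.5405 − -3.5007·4.3811 = +14.9725 (running +14.9725)
  i=2: -3.5007·-2.8608 − 2.0380·-0.5405 = +11.1165 (running +26.0891)
  i=3: 2.0380·4.3811 − 0.6741·-2.8608 = +10.8570 (running +36.9461)
Area = |Σ|/2 = |36.9461|/2 = 18.4730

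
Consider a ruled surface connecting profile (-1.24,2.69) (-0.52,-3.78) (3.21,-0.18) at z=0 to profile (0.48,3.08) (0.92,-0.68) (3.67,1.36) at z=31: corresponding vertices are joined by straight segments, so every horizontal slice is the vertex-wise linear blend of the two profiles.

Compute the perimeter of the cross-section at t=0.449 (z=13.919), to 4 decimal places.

Cross-section at t=0.449: each vertex is (1-t)·p0[i] + t·p1[i].
  v1: (1-0.449)·(-1.24,2.69) + 0.449·(0.48,3.08) = (-0.4677,2.8651)
  v2: (1-0.449)·(-0.52,-3.78) + 0.449·(0.92,-0.68) = (0.1266,-2.3881)
  v3: (1-0.449)·(3.21,-0.18) + 0.449·(3.67,1.36) = (3.4165,0.5115)
Perimeter = Σ |v_{i+1} − v_i|:
  edge 1→2: √(0.5943² + -5.2532²) = 5.2867 (running 5.2867)
  edge 2→3: √(3.2900² + 2.8996²) = 4.3854 (running 9.6721)
  edge 3→1: √(-3.8843² + 2.3537²) = 4.5417 (running 14.2138)
Perimeter = 14.2138

Perimeter at t=0.449: 14.2138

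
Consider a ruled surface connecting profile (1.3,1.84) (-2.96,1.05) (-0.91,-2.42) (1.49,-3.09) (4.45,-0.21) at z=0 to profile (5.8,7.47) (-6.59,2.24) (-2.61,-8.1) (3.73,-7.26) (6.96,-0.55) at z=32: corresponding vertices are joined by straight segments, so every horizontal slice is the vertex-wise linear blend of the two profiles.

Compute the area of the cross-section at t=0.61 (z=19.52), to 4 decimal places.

Area at t=0.61: 80.9489

Cross-section at t=0.61: each vertex is (1-t)·p0[i] + t·p1[i].
  v1: (1-0.61)·(1.3,1.84) + 0.61·(5.8,7.47) = (4.0450,5.2743)
  v2: (1-0.61)·(-2.96,1.05) + 0.61·(-6.59,2.24) = (-5.1743,1.7759)
  v3: (1-0.61)·(-0.91,-2.42) + 0.61·(-2.61,-8.1) = (-1.9470,-5.8848)
  v4: (1-0.61)·(1.49,-3.09) + 0.61·(3.73,-7.26) = (2.8564,-5.6337)
  v5: (1-0.61)·(4.45,-0.21) + 0.61·(6.96,-0.55) = (5.9811,-0.4174)
Shoelace sum Σ(x_i·y_{i+1} − x_{i+1}·y_i):
  i=1: 4.0450·1.7759 − -5.1743·5.2743 = +34.4743 (running +34.4743)
  i=2: -5.1743·-5.8848 − -1.9470·1.7759 = +33.9074 (running +68.3817)
  i=3: -1.9470·-5.6337 − 2.8564·-5.8848 = +27.7782 (running +96.1599)
  i=4: 2.8564·-0.4174 − 5.9811·-5.6337 = +32.5035 (running +128.6633)
  i=5: 5.9811·5.2743 − 4.0450·-0.4174 = +33.2345 (running +161.8978)
Area = |Σ|/2 = |161.8978|/2 = 80.9489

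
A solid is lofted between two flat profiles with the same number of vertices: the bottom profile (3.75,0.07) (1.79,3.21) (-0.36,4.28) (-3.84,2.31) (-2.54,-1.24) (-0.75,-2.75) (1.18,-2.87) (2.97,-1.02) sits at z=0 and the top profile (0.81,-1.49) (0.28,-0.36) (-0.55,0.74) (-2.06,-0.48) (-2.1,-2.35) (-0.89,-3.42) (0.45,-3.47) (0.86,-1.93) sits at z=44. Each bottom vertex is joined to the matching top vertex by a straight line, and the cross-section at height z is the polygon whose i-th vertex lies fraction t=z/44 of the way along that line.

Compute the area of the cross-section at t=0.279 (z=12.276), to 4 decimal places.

Cross-section at t=0.279: each vertex is (1-t)·p0[i] + t·p1[i].
  v1: (1-0.279)·(3.75,0.07) + 0.279·(0.81,-1.49) = (2.9297,-0.3652)
  v2: (1-0.279)·(1.79,3.21) + 0.279·(0.28,-0.36) = (1.3687,2.2140)
  v3: (1-0.279)·(-0.36,4.28) + 0.279·(-0.55,0.74) = (-0.4130,3.2923)
  v4: (1-0.279)·(-3.84,2.31) + 0.279·(-2.06,-0.48) = (-3.3434,1.5316)
  v5: (1-0.279)·(-2.54,-1.24) + 0.279·(-2.1,-2.35) = (-2.4172,-1.5497)
  v6: (1-0.279)·(-0.75,-2.75) + 0.279·(-0.89,-3.42) = (-0.7891,-2.9369)
  v7: (1-0.279)·(1.18,-2.87) + 0.279·(0.45,-3.47) = (0.9763,-3.0374)
  v8: (1-0.279)·(2.97,-1.02) + 0.279·(0.86,-1.93) = (2.3813,-1.2739)
Shoelace sum Σ(x_i·y_{i+1} − x_{i+1}·y_i):
  i=1: 2.9297·2.2140 − 1.3687·-0.3652 = +6.9863 (running +6.9863)
  i=2: 1.3687·3.2923 − -0.4130·2.2140 = +5.4207 (running +12.4069)
  i=3: -0.4130·1.5316 − -3.3434·3.2923 = +10.3750 (running +22.7819)
  i=4: -3.3434·-1.5497 − -2.4172·1.5316 = +8.8834 (running +31.6653)
  i=5: -2.4172·-2.9369 − -0.7891·-1.5497 = +5.8765 (running +37.5418)
  i=6: -0.7891·-3.0374 − 0.9763·-2.9369 = +5.2641 (running +42.8059)
  i=7: 0.9763·-1.2739 − 2.3813·-3.0374 = +5.9893 (running +48.7951)
  i=8: 2.3813·-0.3652 − 2.9297·-1.2739 = +2.8624 (running +51.6576)
Area = |Σ|/2 = |51.6576|/2 = 25.8288

Area at t=0.279: 25.8288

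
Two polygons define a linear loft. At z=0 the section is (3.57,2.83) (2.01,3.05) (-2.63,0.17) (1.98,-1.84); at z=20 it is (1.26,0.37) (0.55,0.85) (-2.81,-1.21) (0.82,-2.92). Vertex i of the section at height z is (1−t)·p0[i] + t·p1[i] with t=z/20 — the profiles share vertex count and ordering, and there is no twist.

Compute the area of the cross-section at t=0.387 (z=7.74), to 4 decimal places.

Cross-section at t=0.387: each vertex is (1-t)·p0[i] + t·p1[i].
  v1: (1-0.387)·(3.57,2.83) + 0.387·(1.26,0.37) = (2.6760,1.8780)
  v2: (1-0.387)·(2.01,3.05) + 0.387·(0.55,0.85) = (1.4450,2.1986)
  v3: (1-0.387)·(-2.63,0.17) + 0.387·(-2.81,-1.21) = (-2.6997,-0.3641)
  v4: (1-0.387)·(1.98,-1.84) + 0.387·(0.82,-2.92) = (1.5311,-2.2580)
Shoelace sum Σ(x_i·y_{i+1} − x_{i+1}·y_i):
  i=1: 2.6760·2.1986 − 1.4450·1.8780 = +3.1699 (running +3.1699)
  i=2: 1.4450·-0.3641 − -2.6997·2.1986 = +5.4094 (running +8.5793)
  i=3: -2.6997·-2.2580 − 1.5311·-0.3641 = +6.6531 (running +15.2324)
  i=4: 1.5311·1.8780 − 2.6760·-2.2580 = +8.9177 (running +24.1501)
Area = |Σ|/2 = |24.1501|/2 = 12.0751

Area at t=0.387: 12.0751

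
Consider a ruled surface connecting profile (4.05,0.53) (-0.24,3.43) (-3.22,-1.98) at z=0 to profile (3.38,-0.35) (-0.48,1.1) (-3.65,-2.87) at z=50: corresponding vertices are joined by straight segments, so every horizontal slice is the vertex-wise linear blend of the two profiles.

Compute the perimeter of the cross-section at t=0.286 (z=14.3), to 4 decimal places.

Perimeter at t=0.286: 18.3262

Cross-section at t=0.286: each vertex is (1-t)·p0[i] + t·p1[i].
  v1: (1-0.286)·(4.05,0.53) + 0.286·(3.38,-0.35) = (3.8584,0.2783)
  v2: (1-0.286)·(-0.24,3.43) + 0.286·(-0.48,1.1) = (-0.3086,2.7636)
  v3: (1-0.286)·(-3.22,-1.98) + 0.286·(-3.65,-2.87) = (-3.3430,-2.2345)
Perimeter = Σ |v_{i+1} − v_i|:
  edge 1→2: √(-4.1670² + 2.4853²) = 4.8519 (running 4.8519)
  edge 2→3: √(-3.0343² + -4.9982²) = 5.8471 (running 10.6990)
  edge 3→1: √(7.2014² + 2.5129²) = 7.6272 (running 18.3262)
Perimeter = 18.3262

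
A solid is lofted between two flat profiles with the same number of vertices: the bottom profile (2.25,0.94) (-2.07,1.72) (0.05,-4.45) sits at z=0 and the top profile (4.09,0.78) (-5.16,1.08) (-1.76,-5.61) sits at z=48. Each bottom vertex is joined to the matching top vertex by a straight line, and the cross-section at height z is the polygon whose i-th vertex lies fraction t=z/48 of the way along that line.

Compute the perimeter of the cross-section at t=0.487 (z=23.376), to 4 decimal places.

Cross-section at t=0.487: each vertex is (1-t)·p0[i] + t·p1[i].
  v1: (1-0.487)·(2.25,0.94) + 0.487·(4.09,0.78) = (3.1461,0.8621)
  v2: (1-0.487)·(-2.07,1.72) + 0.487·(-5.16,1.08) = (-3.5748,1.4083)
  v3: (1-0.487)·(0.05,-4.45) + 0.487·(-1.76,-5.61) = (-0.8315,-5.0149)
Perimeter = Σ |v_{i+1} − v_i|:
  edge 1→2: √(-6.7209² + 0.5462²) = 6.7431 (running 6.7431)
  edge 2→3: √(2.7434² + -6.4232²) = 6.9846 (running 13.7276)
  edge 3→1: √(3.9775² + 5.8770²) = 7.0965 (running 20.8241)
Perimeter = 20.8241

Perimeter at t=0.487: 20.8241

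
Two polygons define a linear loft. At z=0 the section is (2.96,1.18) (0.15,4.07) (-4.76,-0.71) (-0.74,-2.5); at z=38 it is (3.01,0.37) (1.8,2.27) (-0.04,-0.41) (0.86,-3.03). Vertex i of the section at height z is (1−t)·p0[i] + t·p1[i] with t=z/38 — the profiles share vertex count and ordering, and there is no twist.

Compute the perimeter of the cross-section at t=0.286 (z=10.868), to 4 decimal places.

Perimeter at t=0.286: 17.9003

Cross-section at t=0.286: each vertex is (1-t)·p0[i] + t·p1[i].
  v1: (1-0.286)·(2.96,1.18) + 0.286·(3.01,0.37) = (2.9743,0.9483)
  v2: (1-0.286)·(0.15,4.07) + 0.286·(1.8,2.27) = (0.6219,3.5552)
  v3: (1-0.286)·(-4.76,-0.71) + 0.286·(-0.04,-0.41) = (-3.4101,-0.6242)
  v4: (1-0.286)·(-0.74,-2.5) + 0.286·(0.86,-3.03) = (-0.2824,-2.6516)
Perimeter = Σ |v_{i+1} − v_i|:
  edge 1→2: √(-2.3524² + 2.6069²) = 3.5113 (running 3.5113)
  edge 2→3: √(-4.0320² + -4.1794²) = 5.8073 (running 9.3186)
  edge 3→4: √(3.1277² + -2.0274²) = 3.7273 (running 13.0459)
  edge 4→1: √(3.2567² + 3.5999²) = 4.8544 (running 17.9003)
Perimeter = 17.9003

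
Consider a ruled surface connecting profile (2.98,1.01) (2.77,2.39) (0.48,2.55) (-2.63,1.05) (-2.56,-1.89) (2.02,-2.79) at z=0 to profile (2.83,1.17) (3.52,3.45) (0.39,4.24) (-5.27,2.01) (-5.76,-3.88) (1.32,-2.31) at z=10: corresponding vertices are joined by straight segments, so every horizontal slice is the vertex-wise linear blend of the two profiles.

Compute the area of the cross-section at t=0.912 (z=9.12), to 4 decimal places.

Cross-section at t=0.912: each vertex is (1-t)·p0[i] + t·p1[i].
  v1: (1-0.912)·(2.98,1.01) + 0.912·(2.83,1.17) = (2.8432,1.1559)
  v2: (1-0.912)·(2.77,2.39) + 0.912·(3.52,3.45) = (3.4540,3.3567)
  v3: (1-0.912)·(0.48,2.55) + 0.912·(0.39,4.24) = (0.3979,4.0913)
  v4: (1-0.912)·(-2.63,1.05) + 0.912·(-5.27,2.01) = (-5.0377,1.9255)
  v5: (1-0.912)·(-2.56,-1.89) + 0.912·(-5.76,-3.88) = (-5.4784,-3.7049)
  v6: (1-0.912)·(2.02,-2.79) + 0.912·(1.32,-2.31) = (1.3816,-2.3522)
Shoelace sum Σ(x_i·y_{i+1} − x_{i+1}·y_i):
  i=1: 2.8432·3.3567 − 3.4540·1.1559 = +5.5513 (running +5.5513)
  i=2: 3.4540·4.0913 − 0.3979·3.3567 = +12.7956 (running +18.3469)
  i=3: 0.3979·1.9255 − -5.0377·4.0913 = +21.3768 (running +39.7236)
  i=4: -5.0377·-3.7049 − -5.4784·1.9255 = +29.2128 (running +68.9364)
  i=5: -5.4784·-2.3522 − 1.3816·-3.7049 = +18.0052 (running +86.9416)
  i=6: 1.3816·1.1559 − 2.8432·-2.3522 = +8.2849 (running +95.2265)
Area = |Σ|/2 = |95.2265|/2 = 47.6132

Area at t=0.912: 47.6132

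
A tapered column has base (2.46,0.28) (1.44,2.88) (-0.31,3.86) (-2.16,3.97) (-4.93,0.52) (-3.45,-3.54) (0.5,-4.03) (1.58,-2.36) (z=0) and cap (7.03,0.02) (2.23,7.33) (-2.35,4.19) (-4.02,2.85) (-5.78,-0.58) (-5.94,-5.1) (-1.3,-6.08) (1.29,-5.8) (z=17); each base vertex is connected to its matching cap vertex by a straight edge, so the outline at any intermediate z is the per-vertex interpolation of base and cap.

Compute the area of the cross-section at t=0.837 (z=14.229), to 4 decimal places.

Cross-section at t=0.837: each vertex is (1-t)·p0[i] + t·p1[i].
  v1: (1-0.837)·(2.46,0.28) + 0.837·(7.03,0.02) = (6.2851,0.0624)
  v2: (1-0.837)·(1.44,2.88) + 0.837·(2.23,7.33) = (2.1012,6.6046)
  v3: (1-0.837)·(-0.31,3.86) + 0.837·(-2.35,4.19) = (-2.0175,4.1362)
  v4: (1-0.837)·(-2.16,3.97) + 0.837·(-4.02,2.85) = (-3.7168,3.0326)
  v5: (1-0.837)·(-4.93,0.52) + 0.837·(-5.78,-0.58) = (-5.6414,-0.4007)
  v6: (1-0.837)·(-3.45,-3.54) + 0.837·(-5.94,-5.1) = (-5.5341,-4.8457)
  v7: (1-0.837)·(0.5,-4.03) + 0.837·(-1.3,-6.08) = (-1.0066,-5.7459)
  v8: (1-0.837)·(1.58,-2.36) + 0.837·(1.29,-5.8) = (1.3373,-5.2393)
Shoelace sum Σ(x_i·y_{i+1} − x_{i+1}·y_i):
  i=1: 6.2851·6.6046 − 2.1012·0.0624 = +41.3797 (running +41.3797)
  i=2: 2.1012·4.1362 − -2.0175·6.6046 = +22.0159 (running +63.3956)
  i=3: -2.0175·3.0326 − -3.7168·4.1362 = +9.2554 (running +72.6510)
  i=4: -3.7168·-0.4007 − -5.6414·3.0326 = +18.5974 (running +91.2484)
  i=5: -5.6414·-4.8457 − -5.5341·-0.4007 = +25.1194 (running +116.3678)
  i=6: -5.5341·-5.7459 − -1.0066·-4.8457 = +26.9206 (running +143.2883)
  i=7: -1.0066·-5.2393 − 1.3373·-5.7459 = +12.9576 (running +156.2460)
  i=8: 1.3373·0.0624 − 6.2851·-5.2393 = +33.0128 (running +189.2587)
Area = |Σ|/2 = |189.2587|/2 = 94.6294

Area at t=0.837: 94.6294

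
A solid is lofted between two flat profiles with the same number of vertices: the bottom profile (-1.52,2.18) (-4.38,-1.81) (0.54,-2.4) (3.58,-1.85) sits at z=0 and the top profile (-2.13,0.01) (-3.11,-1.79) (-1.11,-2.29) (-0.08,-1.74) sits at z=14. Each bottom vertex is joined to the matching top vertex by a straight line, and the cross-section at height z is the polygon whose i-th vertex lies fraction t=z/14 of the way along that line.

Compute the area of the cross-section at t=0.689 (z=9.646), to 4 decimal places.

Cross-section at t=0.689: each vertex is (1-t)·p0[i] + t·p1[i].
  v1: (1-0.689)·(-1.52,2.18) + 0.689·(-2.13,0.01) = (-1.9403,0.6849)
  v2: (1-0.689)·(-4.38,-1.81) + 0.689·(-3.11,-1.79) = (-3.5050,-1.7962)
  v3: (1-0.689)·(0.54,-2.4) + 0.689·(-1.11,-2.29) = (-0.5968,-2.3242)
  v4: (1-0.689)·(3.58,-1.85) + 0.689·(-0.08,-1.74) = (1.0583,-1.7742)
Shoelace sum Σ(x_i·y_{i+1} − x_{i+1}·y_i):
  i=1: -1.9403·-1.7962 − -3.5050·0.6849 = +5.8856 (running +5.8856)
  i=2: -3.5050·-2.3242 − -0.5968·-1.7962 = +7.0742 (running +12.9598)
  i=3: -0.5968·-1.7742 − 1.0583·-2.3242 = +3.5186 (running +16.4784)
  i=4: 1.0583·0.6849 − -1.9403·-1.7742 = -2.7177 (running +13.7607)
Area = |Σ|/2 = |13.7607|/2 = 6.8803

Area at t=0.689: 6.8803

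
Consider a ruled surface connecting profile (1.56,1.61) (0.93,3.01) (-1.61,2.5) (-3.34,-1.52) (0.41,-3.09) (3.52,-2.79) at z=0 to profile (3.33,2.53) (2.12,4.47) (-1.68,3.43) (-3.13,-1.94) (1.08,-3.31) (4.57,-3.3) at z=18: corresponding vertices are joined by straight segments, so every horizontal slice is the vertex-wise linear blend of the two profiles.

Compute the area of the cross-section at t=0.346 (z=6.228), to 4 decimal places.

Area at t=0.346: 31.1291

Cross-section at t=0.346: each vertex is (1-t)·p0[i] + t·p1[i].
  v1: (1-0.346)·(1.56,1.61) + 0.346·(3.33,2.53) = (2.1724,1.9283)
  v2: (1-0.346)·(0.93,3.01) + 0.346·(2.12,4.47) = (1.3417,3.5152)
  v3: (1-0.346)·(-1.61,2.5) + 0.346·(-1.68,3.43) = (-1.6342,2.8218)
  v4: (1-0.346)·(-3.34,-1.52) + 0.346·(-3.13,-1.94) = (-3.2673,-1.6653)
  v5: (1-0.346)·(0.41,-3.09) + 0.346·(1.08,-3.31) = (0.6418,-3.1661)
  v6: (1-0.346)·(3.52,-2.79) + 0.346·(4.57,-3.3) = (3.8833,-2.9665)
Shoelace sum Σ(x_i·y_{i+1} − x_{i+1}·y_i):
  i=1: 2.1724·3.5152 − 1.3417·1.9283 = +5.0491 (running +5.0491)
  i=2: 1.3417·2.8218 − -1.6342·3.5152 = +9.5306 (running +14.5797)
  i=3: -1.6342·-1.6653 − -3.2673·2.8218 = +11.9412 (running +26.5210)
  i=4: -3.2673·-3.1661 − 0.6418·-1.6653 = +11.4136 (running +37.9346)
  i=5: 0.6418·-2.9665 − 3.8833·-3.1661 = +10.3911 (running +48.3256)
  i=6: 3.8833·1.9283 − 2.1724·-2.9665 = +13.9326 (running +62.2583)
Area = |Σ|/2 = |62.2583|/2 = 31.1291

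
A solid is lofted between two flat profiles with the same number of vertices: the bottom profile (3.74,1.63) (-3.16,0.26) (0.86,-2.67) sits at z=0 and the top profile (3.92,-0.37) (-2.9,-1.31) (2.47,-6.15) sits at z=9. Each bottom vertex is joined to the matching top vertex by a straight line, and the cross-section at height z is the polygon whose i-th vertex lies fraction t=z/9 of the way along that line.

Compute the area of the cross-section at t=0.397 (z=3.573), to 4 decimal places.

Cross-section at t=0.397: each vertex is (1-t)·p0[i] + t·p1[i].
  v1: (1-0.397)·(3.74,1.63) + 0.397·(3.92,-0.37) = (3.8115,0.8360)
  v2: (1-0.397)·(-3.16,0.26) + 0.397·(-2.9,-1.31) = (-3.0568,-0.3633)
  v3: (1-0.397)·(0.86,-2.67) + 0.397·(2.47,-6.15) = (1.4992,-4.0516)
Shoelace sum Σ(x_i·y_{i+1} − x_{i+1}·y_i):
  i=1: 3.8115·-0.3633 − -3.0568·0.8360 = +1.1708 (running +1.1708)
  i=2: -3.0568·-4.0516 − 1.4992·-0.3633 = +12.9294 (running +14.1002)
  i=3: 1.4992·0.8360 − 3.8115·-4.0516 = +16.6957 (running +30.7958)
Area = |Σ|/2 = |30.7958|/2 = 15.3979

Area at t=0.397: 15.3979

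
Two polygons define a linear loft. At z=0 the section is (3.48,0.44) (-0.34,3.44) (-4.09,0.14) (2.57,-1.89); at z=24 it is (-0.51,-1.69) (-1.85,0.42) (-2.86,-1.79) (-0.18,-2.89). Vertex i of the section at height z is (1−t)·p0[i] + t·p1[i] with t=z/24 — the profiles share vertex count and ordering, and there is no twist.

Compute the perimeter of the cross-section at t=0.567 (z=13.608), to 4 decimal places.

Cross-section at t=0.567: each vertex is (1-t)·p0[i] + t·p1[i].
  v1: (1-0.567)·(3.48,0.44) + 0.567·(-0.51,-1.69) = (1.2177,-0.7677)
  v2: (1-0.567)·(-0.34,3.44) + 0.567·(-1.85,0.42) = (-1.1962,1.7277)
  v3: (1-0.567)·(-4.09,0.14) + 0.567·(-2.86,-1.79) = (-3.3926,-0.9543)
  v4: (1-0.567)·(2.57,-1.89) + 0.567·(-0.18,-2.89) = (1.0108,-2.4570)
Perimeter = Σ |v_{i+1} − v_i|:
  edge 1→2: √(-2.4138² + 2.4954²) = 3.4718 (running 3.4718)
  edge 2→3: √(-2.1964² + -2.6820²) = 3.4666 (running 6.9384)
  edge 3→4: √(4.4033² + -1.5027²) = 4.6527 (running 11.5911)
  edge 4→1: √(0.2069² + 1.6893²) = 1.7019 (running 13.2930)
Perimeter = 13.2930

Perimeter at t=0.567: 13.2930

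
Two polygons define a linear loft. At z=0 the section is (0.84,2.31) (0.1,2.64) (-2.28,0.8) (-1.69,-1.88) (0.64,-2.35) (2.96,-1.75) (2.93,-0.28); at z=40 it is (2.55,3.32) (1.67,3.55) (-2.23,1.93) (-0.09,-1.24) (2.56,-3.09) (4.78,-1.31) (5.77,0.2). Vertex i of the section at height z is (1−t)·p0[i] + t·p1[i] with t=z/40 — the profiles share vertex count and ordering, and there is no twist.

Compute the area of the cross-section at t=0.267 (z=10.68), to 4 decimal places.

Cross-section at t=0.267: each vertex is (1-t)·p0[i] + t·p1[i].
  v1: (1-0.267)·(0.84,2.31) + 0.267·(2.55,3.32) = (1.2966,2.5797)
  v2: (1-0.267)·(0.1,2.64) + 0.267·(1.67,3.55) = (0.5192,2.8830)
  v3: (1-0.267)·(-2.28,0.8) + 0.267·(-2.23,1.93) = (-2.2666,1.1017)
  v4: (1-0.267)·(-1.69,-1.88) + 0.267·(-0.09,-1.24) = (-1.2628,-1.7091)
  v5: (1-0.267)·(0.64,-2.35) + 0.267·(2.56,-3.09) = (1.1526,-2.5476)
  v6: (1-0.267)·(2.96,-1.75) + 0.267·(4.78,-1.31) = (3.4459,-1.6325)
  v7: (1-0.267)·(2.93,-0.28) + 0.267·(5.77,0.2) = (3.6883,-0.1518)
Shoelace sum Σ(x_i·y_{i+1} − x_{i+1}·y_i):
  i=1: 1.2966·2.8830 − 0.5192·2.5797 = +2.3986 (running +2.3986)
  i=2: 0.5192·1.1017 − -2.2666·2.8830 = +7.1067 (running +9.5053)
  i=3: -2.2666·-1.7091 − -1.2628·1.1017 = +5.2652 (running +14.7705)
  i=4: -1.2628·-2.5476 − 1.1526·-1.7091 = +5.1871 (running +19.9576)
  i=5: 1.1526·-1.6325 − 3.4459·-2.5476 = +6.8971 (running +26.8547)
  i=6: 3.4459·-0.1518 − 3.6883·-1.6325 = +5.4980 (running +32.3527)
  i=7: 3.6883·2.5797 − 1.2966·-0.1518 = +9.7114 (running +42.0641)
Area = |Σ|/2 = |42.0641|/2 = 21.0320

Area at t=0.267: 21.0320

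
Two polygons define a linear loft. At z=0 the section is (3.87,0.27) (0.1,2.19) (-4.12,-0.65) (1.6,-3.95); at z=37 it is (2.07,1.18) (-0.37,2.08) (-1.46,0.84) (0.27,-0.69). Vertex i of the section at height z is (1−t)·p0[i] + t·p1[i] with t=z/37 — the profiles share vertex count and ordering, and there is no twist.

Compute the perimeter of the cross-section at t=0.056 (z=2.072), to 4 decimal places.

Perimeter at t=0.056: 20.0540

Cross-section at t=0.056: each vertex is (1-t)·p0[i] + t·p1[i].
  v1: (1-0.056)·(3.87,0.27) + 0.056·(2.07,1.18) = (3.7692,0.3210)
  v2: (1-0.056)·(0.1,2.19) + 0.056·(-0.37,2.08) = (0.0737,2.1838)
  v3: (1-0.056)·(-4.12,-0.65) + 0.056·(-1.46,0.84) = (-3.9710,-0.5666)
  v4: (1-0.056)·(1.6,-3.95) + 0.056·(0.27,-0.69) = (1.5255,-3.7674)
Perimeter = Σ |v_{i+1} − v_i|:
  edge 1→2: √(-3.6955² + 1.8629²) = 4.1385 (running 4.1385)
  edge 2→3: √(-4.0447² + -2.7504²) = 4.8913 (running 9.0298)
  edge 3→4: √(5.4966² + -3.2009²) = 6.3606 (running 15.3904)
  edge 4→1: √(2.2437² + 4.0884²) = 4.6636 (running 20.0540)
Perimeter = 20.0540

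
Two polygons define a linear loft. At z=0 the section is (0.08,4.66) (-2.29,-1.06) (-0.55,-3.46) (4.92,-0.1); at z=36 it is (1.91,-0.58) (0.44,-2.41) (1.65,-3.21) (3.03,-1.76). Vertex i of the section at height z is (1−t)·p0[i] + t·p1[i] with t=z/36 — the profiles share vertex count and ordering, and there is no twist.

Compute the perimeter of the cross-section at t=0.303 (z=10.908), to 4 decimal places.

Cross-section at t=0.303: each vertex is (1-t)·p0[i] + t·p1[i].
  v1: (1-0.303)·(0.08,4.66) + 0.303·(1.91,-0.58) = (0.6345,3.0723)
  v2: (1-0.303)·(-2.29,-1.06) + 0.303·(0.44,-2.41) = (-1.4628,-1.4691)
  v3: (1-0.303)·(-0.55,-3.46) + 0.303·(1.65,-3.21) = (0.1166,-3.3843)
  v4: (1-0.303)·(4.92,-0.1) + 0.303·(3.03,-1.76) = (4.3473,-0.6030)
Perimeter = Σ |v_{i+1} − v_i|:
  edge 1→2: √(-2.0973² + -4.5413²) = 5.0022 (running 5.0022)
  edge 2→3: √(1.5794² + -1.9152²) = 2.4824 (running 7.4847)
  edge 3→4: √(4.2307² + 2.7813²) = 5.0631 (running 12.5477)
  edge 4→1: √(-3.7128² + 3.6753²) = 5.2242 (running 17.7720)
Perimeter = 17.7720

Perimeter at t=0.303: 17.7720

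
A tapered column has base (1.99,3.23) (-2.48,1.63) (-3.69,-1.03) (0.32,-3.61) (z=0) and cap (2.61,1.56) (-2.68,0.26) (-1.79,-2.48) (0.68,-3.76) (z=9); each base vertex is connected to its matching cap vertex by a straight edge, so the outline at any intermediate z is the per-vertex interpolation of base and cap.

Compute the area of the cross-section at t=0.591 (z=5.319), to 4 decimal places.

Area at t=0.591: 17.5900

Cross-section at t=0.591: each vertex is (1-t)·p0[i] + t·p1[i].
  v1: (1-0.591)·(1.99,3.23) + 0.591·(2.61,1.56) = (2.3564,2.2430)
  v2: (1-0.591)·(-2.48,1.63) + 0.591·(-2.68,0.26) = (-2.5982,0.8203)
  v3: (1-0.591)·(-3.69,-1.03) + 0.591·(-1.79,-2.48) = (-2.5671,-1.8869)
  v4: (1-0.591)·(0.32,-3.61) + 0.591·(0.68,-3.76) = (0.5328,-3.6986)
Shoelace sum Σ(x_i·y_{i+1} − x_{i+1}·y_i):
  i=1: 2.3564·0.8203 − -2.5982·2.2430 = +7.7609 (running +7.7609)
  i=2: -2.5982·-1.8869 − -2.5671·0.8203 = +7.0085 (running +14.7694)
  i=3: -2.5671·-3.6986 − 0.5328·-1.8869 = +10.5001 (running +25.2695)
  i=4: 0.5328·2.2430 − 2.3564·-3.6986 = +9.9106 (running +35.1801)
Area = |Σ|/2 = |35.1801|/2 = 17.5900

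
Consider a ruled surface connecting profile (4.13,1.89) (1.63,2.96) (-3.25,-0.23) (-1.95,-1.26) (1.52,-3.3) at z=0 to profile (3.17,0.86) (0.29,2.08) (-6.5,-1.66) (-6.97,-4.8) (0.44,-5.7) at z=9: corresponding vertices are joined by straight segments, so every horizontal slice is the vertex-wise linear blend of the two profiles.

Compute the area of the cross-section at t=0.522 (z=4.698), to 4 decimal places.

Cross-section at t=0.522: each vertex is (1-t)·p0[i] + t·p1[i].
  v1: (1-0.522)·(4.13,1.89) + 0.522·(3.17,0.86) = (3.6289,1.3523)
  v2: (1-0.522)·(1.63,2.96) + 0.522·(0.29,2.08) = (0.9305,2.5006)
  v3: (1-0.522)·(-3.25,-0.23) + 0.522·(-6.5,-1.66) = (-4.9465,-0.9765)
  v4: (1-0.522)·(-1.95,-1.26) + 0.522·(-6.97,-4.8) = (-4.5704,-3.1079)
  v5: (1-0.522)·(1.52,-3.3) + 0.522·(0.44,-5.7) = (0.9562,-4.5528)
Shoelace sum Σ(x_i·y_{i+1} − x_{i+1}·y_i):
  i=1: 3.6289·2.5006 − 0.9305·1.3523 = +7.8161 (running +7.8161)
  i=2: 0.9305·-0.9765 − -4.9465·2.5006 = +11.4608 (running +19.2769)
  i=3: -4.9465·-3.1079 − -4.5704·-0.9765 = +10.9103 (running +30.1872)
  i=4: -4.5704·-4.5528 − 0.9562·-3.1079 = +23.7802 (running +53.9674)
  i=5: 0.9562·1.3523 − 3.6289·-4.5528 = +17.8147 (running +71.7821)
Area = |Σ|/2 = |71.7821|/2 = 35.8911

Area at t=0.522: 35.8911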